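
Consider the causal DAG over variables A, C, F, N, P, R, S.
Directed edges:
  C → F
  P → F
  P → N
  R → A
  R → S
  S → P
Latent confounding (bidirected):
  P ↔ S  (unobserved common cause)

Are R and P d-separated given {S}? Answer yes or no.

Bayes-Ball from R | {S} reaches {A,F,N,P}.
P ∈ reach(R|{S}) ⇒ R ⊥̸ P | {S}.

No — R and P are d-connected given {S}.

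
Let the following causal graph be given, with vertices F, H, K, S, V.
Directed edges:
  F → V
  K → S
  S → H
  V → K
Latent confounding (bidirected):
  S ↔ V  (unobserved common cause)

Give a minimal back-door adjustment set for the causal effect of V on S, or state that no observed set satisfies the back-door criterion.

V→S: no observed back-door set.

desc(V)\{V}={H,K,S}; candidates ⊆ {F}.
V↔S: latent back-door arc(s) into V.
size 0: {}; under {} V still reaches {F,H,S} ∋ S.
size 1: {F}; under {F} V still reaches {H,S} ∋ S.
V↔S cannot be blocked by any observed set — no back-door set.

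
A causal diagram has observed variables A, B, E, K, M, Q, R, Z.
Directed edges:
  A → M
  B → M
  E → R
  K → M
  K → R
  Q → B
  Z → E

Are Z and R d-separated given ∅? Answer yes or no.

No — Z and R are d-connected given ∅.

Bayes-Ball from Z | ∅ reaches {E,R}.
R ∈ reach(Z|∅) ⇒ Z ⊥̸ R | ∅.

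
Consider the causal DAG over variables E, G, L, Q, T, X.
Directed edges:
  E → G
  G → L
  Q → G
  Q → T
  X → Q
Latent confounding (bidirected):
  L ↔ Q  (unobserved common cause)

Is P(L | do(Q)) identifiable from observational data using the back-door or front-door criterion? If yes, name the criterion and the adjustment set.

P(L|do(Q)): frontdoor, adjust for {G}.

desc(Q)\{Q}={G,L,T}; candidates ⊆ {E,X}.
Q↔L: latent back-door arc(s) into Q.
size 0: {}; under {} Q still reaches {L,X} ∋ L.
size 1: {E}, {X}; under {E} Q still reaches {L,X} ∋ L.
size 2: {E,X}; under {E,X} Q still reaches {L} ∋ L.
Q↔L cannot be blocked by any observed set — no back-door set.
{G}: (i) intercepts every directed Q→L path; (ii) no back-door Q→{G}; (iii) {Q} blocks every back-door {G}→L. Front-door holds.
P(L|do(Q)) = Σ_{G} P(G|Q) Σ_{Q'} P(L|G,Q')P(Q').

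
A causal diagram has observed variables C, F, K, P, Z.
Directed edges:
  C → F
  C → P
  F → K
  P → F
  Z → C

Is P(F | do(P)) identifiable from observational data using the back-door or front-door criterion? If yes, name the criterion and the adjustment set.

desc(P)\{P}={F,K}; candidates ⊆ {C,Z}.
size 0: {}; under {} P still reaches {C,F,K,Z} ∋ F.
{C}: P⊥F given {C} in G with P→· removed — back-door holds.
P(F|do(P)) = Σ_{C} P(F|P,C)·P(C).

P(F|do(P)): backdoor, adjust for {C}.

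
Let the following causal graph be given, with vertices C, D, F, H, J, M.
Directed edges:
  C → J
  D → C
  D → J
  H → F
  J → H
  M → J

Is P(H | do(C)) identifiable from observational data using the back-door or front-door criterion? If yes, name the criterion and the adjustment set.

P(H|do(C)): backdoor, adjust for {D}.

desc(C)\{C}={F,H,J}; candidates ⊆ {D,M}.
size 0: {}; under {} C still reaches {D,F,H,J} ∋ H.
{D}: C⊥H given {D} in G with C→· removed — back-door holds.
P(H|do(C)) = Σ_{D} P(H|C,D)·P(D).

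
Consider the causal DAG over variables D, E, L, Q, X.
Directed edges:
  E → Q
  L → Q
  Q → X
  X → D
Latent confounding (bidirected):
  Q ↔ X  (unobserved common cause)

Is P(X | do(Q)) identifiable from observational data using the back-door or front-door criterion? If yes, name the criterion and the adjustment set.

desc(Q)\{Q}={D,X}; candidates ⊆ {E,L}.
Q↔X: latent back-door arc(s) into Q.
size 0: {}; under {} Q still reaches {D,E,L,X} ∋ X.
size 1: {E}, {L}; under {E} Q still reaches {D,L,X} ∋ X.
size 2: {E,L}; under {E,L} Q still reaches {D,X} ∋ X.
Q↔X cannot be blocked by any observed set — no back-door set.
No mediator lies on a directed Q→…→X path.
Neither criterion identifies P(X|do(Q)) in this graph.

P(X|do(Q)): not identifiable (no BD/FD set).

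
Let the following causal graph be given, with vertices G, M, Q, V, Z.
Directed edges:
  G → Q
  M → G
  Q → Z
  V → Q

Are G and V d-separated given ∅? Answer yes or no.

Bayes-Ball from G | ∅ reaches {M,Q,Z}.
V ∉ reach(G|∅) ⇒ G ⊥ V | ∅.

Yes — G ⊥ V | ∅.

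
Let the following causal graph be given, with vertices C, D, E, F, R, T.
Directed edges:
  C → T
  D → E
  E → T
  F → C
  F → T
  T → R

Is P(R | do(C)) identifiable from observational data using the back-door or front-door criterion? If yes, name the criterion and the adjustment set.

P(R|do(C)): backdoor, adjust for {F}.

desc(C)\{C}={R,T}; candidates ⊆ {D,E,F}.
size 0: {}; under {} C still reaches {F,R,T} ∋ R.
{F}: C⊥R given {F} in G with C→· removed — back-door holds.
P(R|do(C)) = Σ_{F} P(R|C,F)·P(F).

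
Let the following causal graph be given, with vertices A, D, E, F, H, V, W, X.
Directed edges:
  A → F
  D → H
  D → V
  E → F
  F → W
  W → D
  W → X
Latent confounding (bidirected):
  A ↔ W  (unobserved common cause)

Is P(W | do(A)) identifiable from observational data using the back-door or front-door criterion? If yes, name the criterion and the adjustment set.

P(W|do(A)): frontdoor, adjust for {F}.

desc(A)\{A}={D,F,H,V,W,X}; candidates ⊆ {E}.
A↔W: latent back-door arc(s) into A.
size 0: {}; under {} A still reaches {D,H,V,W,X} ∋ W.
size 1: {E}; under {E} A still reaches {D,H,V,W,X} ∋ W.
A↔W cannot be blocked by any observed set — no back-door set.
{F}: (i) intercepts every directed A→W path; (ii) no back-door A→{F}; (iii) {A} blocks every back-door {F}→W. Front-door holds.
P(W|do(A)) = Σ_{F} P(F|A) Σ_{A'} P(W|F,A')P(A').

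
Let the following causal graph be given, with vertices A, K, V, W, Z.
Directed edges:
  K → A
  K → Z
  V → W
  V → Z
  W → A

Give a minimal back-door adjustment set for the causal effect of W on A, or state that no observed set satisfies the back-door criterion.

desc(W)\{W}={A}; candidates ⊆ {K,V,Z}.
∅: W⊥A given ∅ in G with W→· removed — back-door holds.

W→A: minimal back-door set ∅.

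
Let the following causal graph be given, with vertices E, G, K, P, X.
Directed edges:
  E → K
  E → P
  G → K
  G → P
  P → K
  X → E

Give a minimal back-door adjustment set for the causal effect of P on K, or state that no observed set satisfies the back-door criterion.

desc(P)\{P}={K}; candidates ⊆ {E,G,X}.
size 0: {}; under {} P still reaches {E,G,K,X} ∋ K.
size 1: {E}, {G}, {X}; under {E} P still reaches {G,K} ∋ K.
{E,G}: P⊥K given {E,G} in G with P→· removed — back-door holds.

P→K: minimal back-door set {E, G}.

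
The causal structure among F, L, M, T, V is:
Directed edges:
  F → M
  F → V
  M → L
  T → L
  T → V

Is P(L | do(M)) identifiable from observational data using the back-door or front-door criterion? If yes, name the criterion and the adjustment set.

desc(M)\{M}={L}; candidates ⊆ {F,T,V}.
∅: M⊥L given ∅ in G with M→· removed — back-door holds.
P(L|do(M)) = P(L|M) — no adjustment needed.

P(L|do(M)): backdoor, adjust for ∅.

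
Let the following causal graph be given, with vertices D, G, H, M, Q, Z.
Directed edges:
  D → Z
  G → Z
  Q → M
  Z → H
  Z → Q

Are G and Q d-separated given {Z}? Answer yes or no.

Yes — G ⊥ Q | {Z}.

Bayes-Ball from G | {Z} reaches {D}.
Q ∉ reach(G|{Z}) ⇒ G ⊥ Q | {Z}.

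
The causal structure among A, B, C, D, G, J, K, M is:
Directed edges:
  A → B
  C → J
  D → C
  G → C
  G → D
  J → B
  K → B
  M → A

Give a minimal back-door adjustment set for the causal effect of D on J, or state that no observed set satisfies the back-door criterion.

D→J: minimal back-door set {G}.

desc(D)\{D}={B,C,J}; candidates ⊆ {A,G,K,M}.
size 0: {}; under {} D still reaches {B,C,G,J} ∋ J.
{G}: D⊥J given {G} in G with D→· removed — back-door holds.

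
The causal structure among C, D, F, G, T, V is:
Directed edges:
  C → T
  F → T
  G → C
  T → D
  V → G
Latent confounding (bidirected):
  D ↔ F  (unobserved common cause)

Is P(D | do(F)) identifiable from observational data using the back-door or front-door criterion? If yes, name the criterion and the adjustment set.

P(D|do(F)): frontdoor, adjust for {T}.

desc(F)\{F}={D,T}; candidates ⊆ {C,G,V}.
F↔D: latent back-door arc(s) into F.
size 0: {}; under {} F still reaches {D} ∋ D.
size 1: {C}, {G}, {V}; under {C} F still reaches {D} ∋ D.
size 2: {C,G}, {C,V}, {G,V}; under {C,G} F still reaches {D} ∋ D.
F↔D cannot be blocked by any observed set — no back-door set.
{T}: (i) intercepts every directed F→D path; (ii) no back-door F→{T}; (iii) {F} blocks every back-door {T}→D. Front-door holds.
P(D|do(F)) = Σ_{T} P(T|F) Σ_{F'} P(D|T,F')P(F').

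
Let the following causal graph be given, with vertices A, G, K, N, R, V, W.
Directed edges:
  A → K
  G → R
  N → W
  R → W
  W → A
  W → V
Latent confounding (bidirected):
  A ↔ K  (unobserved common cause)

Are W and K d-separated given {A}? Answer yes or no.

Bayes-Ball from W | {A} reaches {G,K,N,R,V}.
K ∈ reach(W|{A}) ⇒ W ⊥̸ K | {A}.

No — W and K are d-connected given {A}.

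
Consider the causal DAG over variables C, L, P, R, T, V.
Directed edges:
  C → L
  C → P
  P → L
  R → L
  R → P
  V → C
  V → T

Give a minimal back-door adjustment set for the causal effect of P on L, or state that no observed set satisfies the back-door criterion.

P→L: minimal back-door set {C, R}.

desc(P)\{P}={L}; candidates ⊆ {C,R,T,V}.
size 0: {}; under {} P still reaches {C,L,R,T,V} ∋ L.
size 1: {C}, {R}, {T} …(+1); under {C} P still reaches {L,R} ∋ L.
{C,R}: P⊥L given {C,R} in G with P→· removed — back-door holds.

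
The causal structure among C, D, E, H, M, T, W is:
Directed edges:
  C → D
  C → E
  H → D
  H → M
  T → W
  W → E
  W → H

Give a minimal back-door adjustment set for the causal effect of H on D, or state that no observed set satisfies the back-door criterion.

H→D: minimal back-door set ∅.

desc(H)\{H}={D,M}; candidates ⊆ {C,E,T,W}.
∅: H⊥D given ∅ in G with H→· removed — back-door holds.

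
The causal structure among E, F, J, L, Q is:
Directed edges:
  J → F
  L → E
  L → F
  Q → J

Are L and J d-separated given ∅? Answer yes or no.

Yes — L ⊥ J | ∅.

Bayes-Ball from L | ∅ reaches {E,F}.
J ∉ reach(L|∅) ⇒ L ⊥ J | ∅.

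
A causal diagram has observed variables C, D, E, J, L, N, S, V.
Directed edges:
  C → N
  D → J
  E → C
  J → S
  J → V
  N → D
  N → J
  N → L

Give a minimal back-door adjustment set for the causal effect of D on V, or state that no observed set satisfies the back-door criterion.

desc(D)\{D}={J,S,V}; candidates ⊆ {C,E,L,N}.
size 0: {}; under {} D still reaches {C,E,J,L,N,S,V} ∋ V.
{N}: D⊥V given {N} in G with D→· removed — back-door holds.

D→V: minimal back-door set {N}.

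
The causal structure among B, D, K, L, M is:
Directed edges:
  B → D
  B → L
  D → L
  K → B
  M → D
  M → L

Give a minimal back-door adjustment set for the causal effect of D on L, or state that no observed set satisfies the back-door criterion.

D→L: minimal back-door set {B, M}.

desc(D)\{D}={L}; candidates ⊆ {B,K,M}.
size 0: {}; under {} D still reaches {B,K,L,M} ∋ L.
size 1: {B}, {K}, {M}; under {B} D still reaches {L,M} ∋ L.
{B,M}: D⊥L given {B,M} in G with D→· removed — back-door holds.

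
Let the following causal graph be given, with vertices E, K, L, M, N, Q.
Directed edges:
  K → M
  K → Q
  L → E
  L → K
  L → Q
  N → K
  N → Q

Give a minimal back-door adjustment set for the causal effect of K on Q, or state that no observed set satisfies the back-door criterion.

desc(K)\{K}={M,Q}; candidates ⊆ {E,L,N}.
size 0: {}; under {} K still reaches {E,L,N,Q} ∋ Q.
size 1: {E}, {L}, {N}; under {E} K still reaches {L,N,Q} ∋ Q.
{L,N}: K⊥Q given {L,N} in G with K→· removed — back-door holds.

K→Q: minimal back-door set {L, N}.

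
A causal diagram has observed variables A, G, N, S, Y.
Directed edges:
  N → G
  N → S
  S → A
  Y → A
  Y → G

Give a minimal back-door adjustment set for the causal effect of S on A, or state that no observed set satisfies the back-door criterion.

desc(S)\{S}={A}; candidates ⊆ {G,N,Y}.
∅: S⊥A given ∅ in G with S→· removed — back-door holds.

S→A: minimal back-door set ∅.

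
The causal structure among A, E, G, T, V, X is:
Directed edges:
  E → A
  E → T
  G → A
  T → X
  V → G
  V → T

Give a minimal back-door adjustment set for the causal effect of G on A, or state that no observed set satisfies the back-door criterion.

G→A: minimal back-door set ∅.

desc(G)\{G}={A}; candidates ⊆ {E,T,V,X}.
∅: G⊥A given ∅ in G with G→· removed — back-door holds.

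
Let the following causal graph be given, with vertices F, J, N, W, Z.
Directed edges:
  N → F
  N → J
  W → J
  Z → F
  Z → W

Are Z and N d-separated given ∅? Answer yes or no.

Bayes-Ball from Z | ∅ reaches {F,J,W}.
N ∉ reach(Z|∅) ⇒ Z ⊥ N | ∅.

Yes — Z ⊥ N | ∅.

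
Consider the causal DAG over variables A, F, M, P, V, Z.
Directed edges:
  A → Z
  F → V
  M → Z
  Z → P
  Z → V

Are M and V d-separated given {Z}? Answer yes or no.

Bayes-Ball from M | {Z} reaches {A}.
V ∉ reach(M|{Z}) ⇒ M ⊥ V | {Z}.

Yes — M ⊥ V | {Z}.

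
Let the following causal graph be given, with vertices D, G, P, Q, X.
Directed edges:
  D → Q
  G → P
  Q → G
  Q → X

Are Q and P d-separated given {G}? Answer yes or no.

Bayes-Ball from Q | {G} reaches {D,X}.
P ∉ reach(Q|{G}) ⇒ Q ⊥ P | {G}.

Yes — Q ⊥ P | {G}.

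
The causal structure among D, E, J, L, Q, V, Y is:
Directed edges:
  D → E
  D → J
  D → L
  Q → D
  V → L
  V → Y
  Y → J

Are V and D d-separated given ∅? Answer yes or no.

Yes — V ⊥ D | ∅.

Bayes-Ball from V | ∅ reaches {J,L,Y}.
D ∉ reach(V|∅) ⇒ V ⊥ D | ∅.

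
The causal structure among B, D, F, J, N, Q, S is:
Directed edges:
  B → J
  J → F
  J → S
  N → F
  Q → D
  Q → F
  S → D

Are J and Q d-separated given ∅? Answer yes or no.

Yes — J ⊥ Q | ∅.

Bayes-Ball from J | ∅ reaches {B,D,F,S}.
Q ∉ reach(J|∅) ⇒ J ⊥ Q | ∅.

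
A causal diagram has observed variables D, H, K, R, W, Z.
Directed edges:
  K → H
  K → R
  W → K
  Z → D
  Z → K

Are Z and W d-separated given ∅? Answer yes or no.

Yes — Z ⊥ W | ∅.

Bayes-Ball from Z | ∅ reaches {D,H,K,R}.
W ∉ reach(Z|∅) ⇒ Z ⊥ W | ∅.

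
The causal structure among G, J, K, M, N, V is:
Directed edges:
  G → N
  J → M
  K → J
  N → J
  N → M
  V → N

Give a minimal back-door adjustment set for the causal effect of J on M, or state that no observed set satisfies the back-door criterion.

desc(J)\{J}={M}; candidates ⊆ {G,K,N,V}.
size 0: {}; under {} J still reaches {G,K,M,N,V} ∋ M.
{N}: J⊥M given {N} in G with J→· removed — back-door holds.

J→M: minimal back-door set {N}.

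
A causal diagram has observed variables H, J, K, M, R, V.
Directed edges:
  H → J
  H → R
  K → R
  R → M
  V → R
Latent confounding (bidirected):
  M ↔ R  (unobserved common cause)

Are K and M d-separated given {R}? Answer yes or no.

Bayes-Ball from K | {R} reaches {H,J,M,V}.
M ∈ reach(K|{R}) ⇒ K ⊥̸ M | {R}.

No — K and M are d-connected given {R}.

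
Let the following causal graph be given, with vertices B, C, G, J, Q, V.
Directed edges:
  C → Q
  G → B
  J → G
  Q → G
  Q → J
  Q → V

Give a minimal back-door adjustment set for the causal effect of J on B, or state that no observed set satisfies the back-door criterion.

J→B: minimal back-door set {Q}.

desc(J)\{J}={B,G}; candidates ⊆ {C,Q,V}.
size 0: {}; under {} J still reaches {B,C,G,Q,V} ∋ B.
{Q}: J⊥B given {Q} in G with J→· removed — back-door holds.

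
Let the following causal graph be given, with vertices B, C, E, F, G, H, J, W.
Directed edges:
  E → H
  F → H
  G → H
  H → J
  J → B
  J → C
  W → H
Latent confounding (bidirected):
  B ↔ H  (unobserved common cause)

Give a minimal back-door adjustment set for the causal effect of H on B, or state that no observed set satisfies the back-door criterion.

desc(H)\{H}={B,C,J}; candidates ⊆ {E,F,G,W}.
H↔B: latent back-door arc(s) into H.
size 0: {}; under {} H still reaches {B,E,F,G,W} ∋ B.
size 1: {E}, {F}, {G} …(+1); under {E} H still reaches {B,F,G,W} ∋ B.
size 2: {E,F}, {E,G}, {E,W} …(+3); under {E,F} H still reaches {B,G,W} ∋ B.
H↔B cannot be blocked by any observed set — no back-door set.

H→B: no observed back-door set.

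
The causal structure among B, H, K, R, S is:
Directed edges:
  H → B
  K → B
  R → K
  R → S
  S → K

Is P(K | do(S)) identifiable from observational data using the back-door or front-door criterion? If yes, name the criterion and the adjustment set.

P(K|do(S)): backdoor, adjust for {R}.

desc(S)\{S}={B,K}; candidates ⊆ {H,R}.
size 0: {}; under {} S still reaches {B,K,R} ∋ K.
{R}: S⊥K given {R} in G with S→· removed — back-door holds.
P(K|do(S)) = Σ_{R} P(K|S,R)·P(R).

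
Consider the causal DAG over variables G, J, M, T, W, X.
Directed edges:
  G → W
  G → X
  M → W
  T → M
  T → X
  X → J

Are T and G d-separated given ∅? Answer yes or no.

Bayes-Ball from T | ∅ reaches {J,M,W,X}.
G ∉ reach(T|∅) ⇒ T ⊥ G | ∅.

Yes — T ⊥ G | ∅.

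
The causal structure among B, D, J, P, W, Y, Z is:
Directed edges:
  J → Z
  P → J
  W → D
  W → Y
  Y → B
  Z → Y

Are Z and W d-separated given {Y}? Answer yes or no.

No — Z and W are d-connected given {Y}.

Bayes-Ball from Z | {Y} reaches {D,J,P,W}.
W ∈ reach(Z|{Y}) ⇒ Z ⊥̸ W | {Y}.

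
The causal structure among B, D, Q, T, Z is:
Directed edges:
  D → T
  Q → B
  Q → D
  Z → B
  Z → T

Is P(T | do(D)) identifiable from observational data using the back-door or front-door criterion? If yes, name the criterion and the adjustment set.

desc(D)\{D}={T}; candidates ⊆ {B,Q,Z}.
∅: D⊥T given ∅ in G with D→· removed — back-door holds.
P(T|do(D)) = P(T|D) — no adjustment needed.

P(T|do(D)): backdoor, adjust for ∅.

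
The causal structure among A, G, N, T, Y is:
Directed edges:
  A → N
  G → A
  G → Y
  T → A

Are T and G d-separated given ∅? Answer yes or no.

Bayes-Ball from T | ∅ reaches {A,N}.
G ∉ reach(T|∅) ⇒ T ⊥ G | ∅.

Yes — T ⊥ G | ∅.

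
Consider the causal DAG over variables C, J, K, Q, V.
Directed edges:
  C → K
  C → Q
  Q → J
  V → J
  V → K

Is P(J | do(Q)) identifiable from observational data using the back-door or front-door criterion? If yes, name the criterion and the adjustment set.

P(J|do(Q)): backdoor, adjust for ∅.

desc(Q)\{Q}={J}; candidates ⊆ {C,K,V}.
∅: Q⊥J given ∅ in G with Q→· removed — back-door holds.
P(J|do(Q)) = P(J|Q) — no adjustment needed.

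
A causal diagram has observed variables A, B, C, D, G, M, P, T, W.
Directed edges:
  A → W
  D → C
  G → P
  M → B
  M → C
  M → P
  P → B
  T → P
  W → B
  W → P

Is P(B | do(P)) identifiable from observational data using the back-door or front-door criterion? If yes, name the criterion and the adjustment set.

P(B|do(P)): backdoor, adjust for {M, W}.

desc(P)\{P}={B}; candidates ⊆ {A,C,D,G,M,T,W}.
size 0: {}; under {} P still reaches {A,B,C,G,M,T,W} ∋ B.
size 1: {A}, {C}, {D} …(+4); under {A} P still reaches {B,C,G,M,T,W} ∋ B.
{M,W}: P⊥B given {M,W} in G with P→· removed — back-door holds.
P(B|do(P)) = Σ_{M,W} P(B|P,M,W)·P(M,W).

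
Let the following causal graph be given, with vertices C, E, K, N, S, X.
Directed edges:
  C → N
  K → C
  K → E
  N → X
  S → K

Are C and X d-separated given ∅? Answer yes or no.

No — C and X are d-connected given ∅.

Bayes-Ball from C | ∅ reaches {E,K,N,S,X}.
X ∈ reach(C|∅) ⇒ C ⊥̸ X | ∅.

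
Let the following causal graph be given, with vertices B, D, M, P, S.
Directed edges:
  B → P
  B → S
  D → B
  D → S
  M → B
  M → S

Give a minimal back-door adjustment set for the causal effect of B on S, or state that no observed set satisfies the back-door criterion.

B→S: minimal back-door set {D, M}.

desc(B)\{B}={P,S}; candidates ⊆ {D,M}.
size 0: {}; under {} B still reaches {D,M,S} ∋ S.
size 1: {D}, {M}; under {D} B still reaches {M,S} ∋ S.
{D,M}: B⊥S given {D,M} in G with B→· removed — back-door holds.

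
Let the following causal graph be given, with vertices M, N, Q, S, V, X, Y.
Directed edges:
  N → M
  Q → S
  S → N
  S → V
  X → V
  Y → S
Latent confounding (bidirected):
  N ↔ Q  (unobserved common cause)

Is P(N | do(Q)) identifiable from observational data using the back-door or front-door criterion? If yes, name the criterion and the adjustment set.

P(N|do(Q)): frontdoor, adjust for {S}.

desc(Q)\{Q}={M,N,S,V}; candidates ⊆ {X,Y}.
Q↔N: latent back-door arc(s) into Q.
size 0: {}; under {} Q still reaches {M,N} ∋ N.
size 1: {X}, {Y}; under {X} Q still reaches {M,N} ∋ N.
size 2: {X,Y}; under {X,Y} Q still reaches {M,N} ∋ N.
Q↔N cannot be blocked by any observed set — no back-door set.
{S}: (i) intercepts every directed Q→N path; (ii) no back-door Q→{S}; (iii) {Q} blocks every back-door {S}→N. Front-door holds.
P(N|do(Q)) = Σ_{S} P(S|Q) Σ_{Q'} P(N|S,Q')P(Q').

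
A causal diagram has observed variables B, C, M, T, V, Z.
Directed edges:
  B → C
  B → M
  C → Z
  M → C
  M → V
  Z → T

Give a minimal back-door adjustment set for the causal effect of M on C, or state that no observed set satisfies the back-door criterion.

M→C: minimal back-door set {B}.

desc(M)\{M}={C,T,V,Z}; candidates ⊆ {B}.
size 0: {}; under {} M still reaches {B,C,T,Z} ∋ C.
{B}: M⊥C given {B} in G with M→· removed — back-door holds.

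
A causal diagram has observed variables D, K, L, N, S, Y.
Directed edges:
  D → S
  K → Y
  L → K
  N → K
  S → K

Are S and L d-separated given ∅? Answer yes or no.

Yes — S ⊥ L | ∅.

Bayes-Ball from S | ∅ reaches {D,K,Y}.
L ∉ reach(S|∅) ⇒ S ⊥ L | ∅.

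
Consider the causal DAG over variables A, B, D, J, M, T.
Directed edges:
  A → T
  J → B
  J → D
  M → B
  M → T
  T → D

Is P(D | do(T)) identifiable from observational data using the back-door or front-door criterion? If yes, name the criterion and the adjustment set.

P(D|do(T)): backdoor, adjust for ∅.

desc(T)\{T}={D}; candidates ⊆ {A,B,J,M}.
∅: T⊥D given ∅ in G with T→· removed — back-door holds.
P(D|do(T)) = P(D|T) — no adjustment needed.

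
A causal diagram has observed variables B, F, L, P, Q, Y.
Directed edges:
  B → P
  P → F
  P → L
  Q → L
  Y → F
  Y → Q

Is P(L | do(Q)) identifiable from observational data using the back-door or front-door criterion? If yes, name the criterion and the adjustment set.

desc(Q)\{Q}={L}; candidates ⊆ {B,F,P,Y}.
∅: Q⊥L given ∅ in G with Q→· removed — back-door holds.
P(L|do(Q)) = P(L|Q) — no adjustment needed.

P(L|do(Q)): backdoor, adjust for ∅.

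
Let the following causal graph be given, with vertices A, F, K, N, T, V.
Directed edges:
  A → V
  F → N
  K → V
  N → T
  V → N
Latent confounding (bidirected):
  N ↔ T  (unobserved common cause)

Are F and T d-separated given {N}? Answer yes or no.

No — F and T are d-connected given {N}.

Bayes-Ball from F | {N} reaches {A,K,T,V}.
T ∈ reach(F|{N}) ⇒ F ⊥̸ T | {N}.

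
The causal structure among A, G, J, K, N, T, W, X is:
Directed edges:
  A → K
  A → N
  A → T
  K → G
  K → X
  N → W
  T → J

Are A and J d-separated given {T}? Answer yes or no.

Yes — A ⊥ J | {T}.

Bayes-Ball from A | {T} reaches {G,K,N,W,X}.
J ∉ reach(A|{T}) ⇒ A ⊥ J | {T}.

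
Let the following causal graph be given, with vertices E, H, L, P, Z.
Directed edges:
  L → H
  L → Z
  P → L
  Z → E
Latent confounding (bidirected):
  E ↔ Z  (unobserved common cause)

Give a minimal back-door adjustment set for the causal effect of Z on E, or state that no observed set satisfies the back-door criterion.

Z→E: no observed back-door set.

desc(Z)\{Z}={E}; candidates ⊆ {H,L,P}.
Z↔E: latent back-door arc(s) into Z.
size 0: {}; under {} Z still reaches {E,H,L,P} ∋ E.
size 1: {H}, {L}, {P}; under {H} Z still reaches {E,L,P} ∋ E.
size 2: {H,L}, {H,P}, {L,P}; under {H,L} Z still reaches {E} ∋ E.
Z↔E cannot be blocked by any observed set — no back-door set.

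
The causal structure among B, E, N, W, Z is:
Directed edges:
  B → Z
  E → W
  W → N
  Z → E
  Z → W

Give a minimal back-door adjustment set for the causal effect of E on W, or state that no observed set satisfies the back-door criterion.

desc(E)\{E}={N,W}; candidates ⊆ {B,Z}.
size 0: {}; under {} E still reaches {B,N,W,Z} ∋ W.
{Z}: E⊥W given {Z} in G with E→· removed — back-door holds.

E→W: minimal back-door set {Z}.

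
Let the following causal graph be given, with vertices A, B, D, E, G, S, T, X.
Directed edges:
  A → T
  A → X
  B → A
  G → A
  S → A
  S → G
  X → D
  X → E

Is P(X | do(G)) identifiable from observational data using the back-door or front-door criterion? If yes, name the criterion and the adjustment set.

desc(G)\{G}={A,D,E,T,X}; candidates ⊆ {B,S}.
size 0: {}; under {} G still reaches {A,D,E,S,T,X} ∋ X.
{S}: G⊥X given {S} in G with G→· removed — back-door holds.
P(X|do(G)) = Σ_{S} P(X|G,S)·P(S).

P(X|do(G)): backdoor, adjust for {S}.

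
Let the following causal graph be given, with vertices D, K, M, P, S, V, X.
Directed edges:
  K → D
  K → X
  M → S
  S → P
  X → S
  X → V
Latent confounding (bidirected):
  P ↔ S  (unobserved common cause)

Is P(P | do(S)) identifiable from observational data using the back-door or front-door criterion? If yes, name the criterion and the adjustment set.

desc(S)\{S}={P}; candidates ⊆ {D,K,M,V,X}.
S↔P: latent back-door arc(s) into S.
size 0: {}; under {} S still reaches {D,K,M,P,V,X} ∋ P.
size 1: {D}, {K}, {M} …(+2); under {D} S still reaches {K,M,P,V,X} ∋ P.
size 2: {D,K}, {D,M}, {D,V} …(+7); under {D,K} S still reaches {M,P,V,X} ∋ P.
S↔P cannot be blocked by any observed set — no back-door set.
No mediator lies on a directed S→…→P path.
Neither criterion identifies P(P|do(S)) in this graph.

P(P|do(S)): not identifiable (no BD/FD set).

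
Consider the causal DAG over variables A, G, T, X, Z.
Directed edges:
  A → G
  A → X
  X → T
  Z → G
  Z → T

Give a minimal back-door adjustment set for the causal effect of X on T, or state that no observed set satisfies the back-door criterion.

X→T: minimal back-door set ∅.

desc(X)\{X}={T}; candidates ⊆ {A,G,Z}.
∅: X⊥T given ∅ in G with X→· removed — back-door holds.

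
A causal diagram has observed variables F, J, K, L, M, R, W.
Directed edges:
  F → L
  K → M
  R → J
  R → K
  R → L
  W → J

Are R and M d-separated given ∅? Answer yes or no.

No — R and M are d-connected given ∅.

Bayes-Ball from R | ∅ reaches {J,K,L,M}.
M ∈ reach(R|∅) ⇒ R ⊥̸ M | ∅.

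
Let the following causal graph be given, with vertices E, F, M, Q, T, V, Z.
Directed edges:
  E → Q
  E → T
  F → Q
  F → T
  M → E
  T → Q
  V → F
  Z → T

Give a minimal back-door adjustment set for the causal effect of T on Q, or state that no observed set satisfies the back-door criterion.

desc(T)\{T}={Q}; candidates ⊆ {E,F,M,V,Z}.
size 0: {}; under {} T still reaches {E,F,M,Q,V,Z} ∋ Q.
size 1: {E}, {F}, {M} …(+2); under {E} T still reaches {F,Q,V,Z} ∋ Q.
{E,F}: T⊥Q given {E,F} in G with T→· removed — back-door holds.

T→Q: minimal back-door set {E, F}.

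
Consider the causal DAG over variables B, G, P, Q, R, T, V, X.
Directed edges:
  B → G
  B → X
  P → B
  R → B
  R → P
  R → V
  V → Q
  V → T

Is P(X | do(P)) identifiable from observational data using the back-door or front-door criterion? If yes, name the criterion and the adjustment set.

P(X|do(P)): backdoor, adjust for {R}.

desc(P)\{P}={B,G,X}; candidates ⊆ {Q,R,T,V}.
size 0: {}; under {} P still reaches {B,G,Q,R,T,V,X} ∋ X.
{R}: P⊥X given {R} in G with P→· removed — back-door holds.
P(X|do(P)) = Σ_{R} P(X|P,R)·P(R).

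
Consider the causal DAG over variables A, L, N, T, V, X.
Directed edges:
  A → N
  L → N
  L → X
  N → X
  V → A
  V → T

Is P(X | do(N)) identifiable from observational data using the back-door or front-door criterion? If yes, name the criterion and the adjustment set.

desc(N)\{N}={X}; candidates ⊆ {A,L,T,V}.
size 0: {}; under {} N still reaches {A,L,T,V,X} ∋ X.
{L}: N⊥X given {L} in G with N→· removed — back-door holds.
P(X|do(N)) = Σ_{L} P(X|N,L)·P(L).

P(X|do(N)): backdoor, adjust for {L}.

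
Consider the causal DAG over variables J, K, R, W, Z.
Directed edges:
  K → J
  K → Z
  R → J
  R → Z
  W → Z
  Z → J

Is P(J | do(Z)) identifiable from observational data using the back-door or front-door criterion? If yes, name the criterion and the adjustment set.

desc(Z)\{Z}={J}; candidates ⊆ {K,R,W}.
size 0: {}; under {} Z still reaches {J,K,R,W} ∋ J.
size 1: {K}, {R}, {W}; under {K} Z still reaches {J,R,W} ∋ J.
{K,R}: Z⊥J given {K,R} in G with Z→· removed — back-door holds.
P(J|do(Z)) = Σ_{K,R} P(J|Z,K,R)·P(K,R).

P(J|do(Z)): backdoor, adjust for {K, R}.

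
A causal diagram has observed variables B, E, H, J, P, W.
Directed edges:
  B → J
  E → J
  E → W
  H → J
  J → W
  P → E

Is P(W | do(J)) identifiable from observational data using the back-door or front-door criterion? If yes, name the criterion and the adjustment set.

desc(J)\{J}={W}; candidates ⊆ {B,E,H,P}.
size 0: {}; under {} J still reaches {B,E,H,P,W} ∋ W.
{E}: J⊥W given {E} in G with J→· removed — back-door holds.
P(W|do(J)) = Σ_{E} P(W|J,E)·P(E).

P(W|do(J)): backdoor, adjust for {E}.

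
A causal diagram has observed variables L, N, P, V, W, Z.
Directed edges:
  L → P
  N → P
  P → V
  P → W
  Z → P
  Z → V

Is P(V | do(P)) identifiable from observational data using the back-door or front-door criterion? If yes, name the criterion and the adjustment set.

desc(P)\{P}={V,W}; candidates ⊆ {L,N,Z}.
size 0: {}; under {} P still reaches {L,N,V,Z} ∋ V.
{Z}: P⊥V given {Z} in G with P→· removed — back-door holds.
P(V|do(P)) = Σ_{Z} P(V|P,Z)·P(Z).

P(V|do(P)): backdoor, adjust for {Z}.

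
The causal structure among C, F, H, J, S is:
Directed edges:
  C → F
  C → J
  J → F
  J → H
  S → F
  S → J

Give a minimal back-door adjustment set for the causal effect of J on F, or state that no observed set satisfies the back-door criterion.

J→F: minimal back-door set {C, S}.

desc(J)\{J}={F,H}; candidates ⊆ {C,S}.
size 0: {}; under {} J still reaches {C,F,S} ∋ F.
size 1: {C}, {S}; under {C} J still reaches {F,S} ∋ F.
{C,S}: J⊥F given {C,S} in G with J→· removed — back-door holds.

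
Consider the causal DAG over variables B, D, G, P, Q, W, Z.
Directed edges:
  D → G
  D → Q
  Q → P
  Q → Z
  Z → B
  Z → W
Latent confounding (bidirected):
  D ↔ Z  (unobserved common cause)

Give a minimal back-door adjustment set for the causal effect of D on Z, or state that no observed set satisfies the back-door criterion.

desc(D)\{D}={B,G,P,Q,W,Z}; candidates ⊆ {—}.
D↔Z: latent back-door arc(s) into D.
size 0: {}; under {} D still reaches {B,W,Z} ∋ Z.
D↔Z cannot be blocked by any observed set — no back-door set.

D→Z: no observed back-door set.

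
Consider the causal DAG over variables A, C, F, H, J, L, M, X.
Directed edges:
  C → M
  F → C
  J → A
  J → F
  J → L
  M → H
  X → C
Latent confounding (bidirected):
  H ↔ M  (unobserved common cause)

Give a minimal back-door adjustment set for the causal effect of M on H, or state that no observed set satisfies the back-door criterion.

M→H: no observed back-door set.

desc(M)\{M}={H}; candidates ⊆ {A,C,F,J,L,X}.
M↔H: latent back-door arc(s) into M.
size 0: {}; under {} M still reaches {A,C,F,H,J,L,X} ∋ H.
size 1: {A}, {C}, {F} …(+3); under {A} M still reaches {C,F,H,J,L,X} ∋ H.
size 2: {A,C}, {A,F}, {A,J} …(+12); under {A,C} M still reaches {H} ∋ H.
M↔H cannot be blocked by any observed set — no back-door set.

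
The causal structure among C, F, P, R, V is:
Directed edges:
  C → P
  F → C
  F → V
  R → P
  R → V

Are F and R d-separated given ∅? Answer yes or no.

Yes — F ⊥ R | ∅.

Bayes-Ball from F | ∅ reaches {C,P,V}.
R ∉ reach(F|∅) ⇒ F ⊥ R | ∅.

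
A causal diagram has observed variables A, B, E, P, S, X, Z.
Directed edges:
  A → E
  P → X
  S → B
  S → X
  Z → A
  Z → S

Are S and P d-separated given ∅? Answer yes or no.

Yes — S ⊥ P | ∅.

Bayes-Ball from S | ∅ reaches {A,B,E,X,Z}.
P ∉ reach(S|∅) ⇒ S ⊥ P | ∅.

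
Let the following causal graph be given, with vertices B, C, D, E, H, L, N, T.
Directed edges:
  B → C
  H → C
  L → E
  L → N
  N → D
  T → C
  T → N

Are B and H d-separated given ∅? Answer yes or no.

Yes — B ⊥ H | ∅.

Bayes-Ball from B | ∅ reaches {C}.
H ∉ reach(B|∅) ⇒ B ⊥ H | ∅.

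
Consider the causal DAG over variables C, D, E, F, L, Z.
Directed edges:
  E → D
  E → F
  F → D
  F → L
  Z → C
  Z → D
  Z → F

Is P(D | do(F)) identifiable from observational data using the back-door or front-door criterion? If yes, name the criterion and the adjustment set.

P(D|do(F)): backdoor, adjust for {E, Z}.

desc(F)\{F}={D,L}; candidates ⊆ {C,E,Z}.
size 0: {}; under {} F still reaches {C,D,E,Z} ∋ D.
size 1: {C}, {E}, {Z}; under {C} F still reaches {D,E,Z} ∋ D.
{E,Z}: F⊥D given {E,Z} in G with F→· removed — back-door holds.
P(D|do(F)) = Σ_{E,Z} P(D|F,E,Z)·P(E,Z).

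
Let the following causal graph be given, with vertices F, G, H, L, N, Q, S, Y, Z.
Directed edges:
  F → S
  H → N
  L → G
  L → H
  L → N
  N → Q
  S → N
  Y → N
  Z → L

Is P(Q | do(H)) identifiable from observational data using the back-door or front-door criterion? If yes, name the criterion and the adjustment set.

desc(H)\{H}={N,Q}; candidates ⊆ {F,G,L,S,Y,Z}.
size 0: {}; under {} H still reaches {G,L,N,Q,Z} ∋ Q.
{L}: H⊥Q given {L} in G with H→· removed — back-door holds.
P(Q|do(H)) = Σ_{L} P(Q|H,L)·P(L).

P(Q|do(H)): backdoor, adjust for {L}.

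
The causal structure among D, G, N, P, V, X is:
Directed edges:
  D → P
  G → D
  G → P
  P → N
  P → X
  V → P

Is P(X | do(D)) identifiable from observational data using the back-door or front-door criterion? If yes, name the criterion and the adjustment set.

P(X|do(D)): backdoor, adjust for {G}.

desc(D)\{D}={N,P,X}; candidates ⊆ {G,V}.
size 0: {}; under {} D still reaches {G,N,P,X} ∋ X.
{G}: D⊥X given {G} in G with D→· removed — back-door holds.
P(X|do(D)) = Σ_{G} P(X|D,G)·P(G).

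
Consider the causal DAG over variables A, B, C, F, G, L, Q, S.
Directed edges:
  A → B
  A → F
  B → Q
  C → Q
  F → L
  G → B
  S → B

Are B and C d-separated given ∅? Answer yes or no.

Yes — B ⊥ C | ∅.

Bayes-Ball from B | ∅ reaches {A,F,G,L,Q,S}.
C ∉ reach(B|∅) ⇒ B ⊥ C | ∅.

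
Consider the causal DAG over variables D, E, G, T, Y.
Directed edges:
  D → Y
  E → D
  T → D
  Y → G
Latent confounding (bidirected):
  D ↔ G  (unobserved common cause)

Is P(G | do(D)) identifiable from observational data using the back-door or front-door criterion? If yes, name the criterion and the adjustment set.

desc(D)\{D}={G,Y}; candidates ⊆ {E,T}.
D↔G: latent back-door arc(s) into D.
size 0: {}; under {} D still reaches {E,G,T} ∋ G.
size 1: {E}, {T}; under {E} D still reaches {G,T} ∋ G.
size 2: {E,T}; under {E,T} D still reaches {G} ∋ G.
D↔G cannot be blocked by any observed set — no back-door set.
{Y}: (i) intercepts every directed D→G path; (ii) no back-door D→{Y}; (iii) {D} blocks every back-door {Y}→G. Front-door holds.
P(G|do(D)) = Σ_{Y} P(Y|D) Σ_{D'} P(G|Y,D')P(D').

P(G|do(D)): frontdoor, adjust for {Y}.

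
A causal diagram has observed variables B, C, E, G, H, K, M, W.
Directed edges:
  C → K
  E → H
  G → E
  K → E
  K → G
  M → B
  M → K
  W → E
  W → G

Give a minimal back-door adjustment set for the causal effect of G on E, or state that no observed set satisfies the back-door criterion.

G→E: minimal back-door set {K, W}.

desc(G)\{G}={E,H}; candidates ⊆ {B,C,K,M,W}.
size 0: {}; under {} G still reaches {B,C,E,H,K,M,W} ∋ E.
size 1: {B}, {C}, {K} …(+2); under {B} G still reaches {C,E,H,K,M,W} ∋ E.
{K,W}: G⊥E given {K,W} in G with G→· removed — back-door holds.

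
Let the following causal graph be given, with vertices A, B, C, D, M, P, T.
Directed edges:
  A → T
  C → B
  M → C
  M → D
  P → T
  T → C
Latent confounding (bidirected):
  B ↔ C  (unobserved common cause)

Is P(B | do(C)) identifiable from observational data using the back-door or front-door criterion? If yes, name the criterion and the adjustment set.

desc(C)\{C}={B}; candidates ⊆ {A,D,M,P,T}.
C↔B: latent back-door arc(s) into C.
size 0: {}; under {} C still reaches {A,B,D,M,P,T} ∋ B.
size 1: {A}, {D}, {M} …(+2); under {A} C still reaches {B,D,M,P,T} ∋ B.
size 2: {A,D}, {A,M}, {A,P} …(+7); under {A,D} C still reaches {B,M,P,T} ∋ B.
C↔B cannot be blocked by any observed set — no back-door set.
No mediator lies on a directed C→…→B path.
Neither criterion identifies P(B|do(C)) in this graph.

P(B|do(C)): not identifiable (no BD/FD set).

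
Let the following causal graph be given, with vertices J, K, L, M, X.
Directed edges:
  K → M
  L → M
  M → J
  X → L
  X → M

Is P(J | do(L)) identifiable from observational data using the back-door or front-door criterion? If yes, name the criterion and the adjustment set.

P(J|do(L)): backdoor, adjust for {X}.

desc(L)\{L}={J,M}; candidates ⊆ {K,X}.
size 0: {}; under {} L still reaches {J,M,X} ∋ J.
{X}: L⊥J given {X} in G with L→· removed — back-door holds.
P(J|do(L)) = Σ_{X} P(J|L,X)·P(X).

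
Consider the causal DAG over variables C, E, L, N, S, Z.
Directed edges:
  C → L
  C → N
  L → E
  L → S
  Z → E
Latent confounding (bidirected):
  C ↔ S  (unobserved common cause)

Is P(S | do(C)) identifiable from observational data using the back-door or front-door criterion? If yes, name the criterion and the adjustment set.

P(S|do(C)): frontdoor, adjust for {L}.

desc(C)\{C}={E,L,N,S}; candidates ⊆ {Z}.
C↔S: latent back-door arc(s) into C.
size 0: {}; under {} C still reaches {S} ∋ S.
size 1: {Z}; under {Z} C still reaches {S} ∋ S.
C↔S cannot be blocked by any observed set — no back-door set.
{L}: (i) intercepts every directed C→S path; (ii) no back-door C→{L}; (iii) {C} blocks every back-door {L}→S. Front-door holds.
P(S|do(C)) = Σ_{L} P(L|C) Σ_{C'} P(S|L,C')P(C').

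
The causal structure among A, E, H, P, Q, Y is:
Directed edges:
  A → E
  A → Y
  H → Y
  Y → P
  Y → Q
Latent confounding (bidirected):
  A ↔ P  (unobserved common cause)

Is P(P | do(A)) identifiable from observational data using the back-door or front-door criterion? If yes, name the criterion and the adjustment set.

P(P|do(A)): frontdoor, adjust for {Y}.

desc(A)\{A}={E,P,Q,Y}; candidates ⊆ {H}.
A↔P: latent back-door arc(s) into A.
size 0: {}; under {} A still reaches {P} ∋ P.
size 1: {H}; under {H} A still reaches {P} ∋ P.
A↔P cannot be blocked by any observed set — no back-door set.
{Y}: (i) intercepts every directed A→P path; (ii) no back-door A→{Y}; (iii) {A} blocks every back-door {Y}→P. Front-door holds.
P(P|do(A)) = Σ_{Y} P(Y|A) Σ_{A'} P(P|Y,A')P(A').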